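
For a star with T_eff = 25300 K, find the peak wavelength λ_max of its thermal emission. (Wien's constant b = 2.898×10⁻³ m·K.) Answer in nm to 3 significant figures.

115 nm

λ_max = b/T = 2.898×10⁻³ / 25300 = 1.15×10^-7 m = 114.5 nm.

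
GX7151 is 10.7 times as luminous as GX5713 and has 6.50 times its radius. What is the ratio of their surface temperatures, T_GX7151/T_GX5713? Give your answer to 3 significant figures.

L ∝ R²T⁴ gives T ∝ (L/R²)^(1/4), so
T_GX7151/T_GX5713 = (10.7 / 6.50²)^(1/4) = (0.2533)^(1/4) = 0.7094.

0.709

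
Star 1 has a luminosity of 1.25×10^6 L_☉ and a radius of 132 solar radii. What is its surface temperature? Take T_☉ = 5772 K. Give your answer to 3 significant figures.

1.68×10^4 K

T/T_☉ = (L/L_☉)^(1/4) / (R/R_☉)^(1/2)
T = 5772 × (1.25×10^6)^(1/4) / √(132) = 5772 × 33.44 / 11.49 = 1.680×10^4 K.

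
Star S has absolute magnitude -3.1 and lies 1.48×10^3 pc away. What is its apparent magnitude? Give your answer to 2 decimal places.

m = M + 5 log₁₀(d/10 pc) = -3.1 + 5 log₁₀(1.48×10^3/10)
  = -3.1 + 5 × 2.170 = -3.1 + 10.85 = 7.75.

7.75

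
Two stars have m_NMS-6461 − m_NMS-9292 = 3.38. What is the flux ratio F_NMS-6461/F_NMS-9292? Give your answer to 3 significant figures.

0.0445

F_NMS-6461/F_NMS-9292 = 10^(−(m_NMS-6461 − m_NMS-9292)/2.5) = 10^(-3.38/2.5) = 10^-1.352 = 0.04446.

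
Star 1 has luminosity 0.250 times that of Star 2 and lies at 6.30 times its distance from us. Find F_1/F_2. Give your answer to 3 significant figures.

0.00630

F = L/(4πd²), so F_1/F_2 = (L_1/L_2) / (d_1/d_2)²
= 0.250 / (6.30)² = 0.250 / 39.69 = 0.006299.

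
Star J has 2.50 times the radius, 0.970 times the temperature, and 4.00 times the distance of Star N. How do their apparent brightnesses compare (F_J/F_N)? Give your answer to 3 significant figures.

L_J/L_N = (R_J/R_N)²(T_J/T_N)⁴ = (2.50)² × (0.970)⁴ = 5.533.
F_J/F_N = (L_J/L_N)/(d_J/d_N)² = 5.533 / (4.00)² = 0.3458.

0.346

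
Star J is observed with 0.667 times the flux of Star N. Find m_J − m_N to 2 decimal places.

0.44

m_J − m_N = −2.5 log₁₀(F_J/F_N) = −2.5 log₁₀(0.667) = −2.5 × (-0.176) = 0.440.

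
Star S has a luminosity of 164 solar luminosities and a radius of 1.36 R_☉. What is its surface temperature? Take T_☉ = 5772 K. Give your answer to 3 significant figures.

1.77×10^4 K

T/T_☉ = (L/L_☉)^(1/4) / (R/R_☉)^(1/2)
T = 5772 × (164)^(1/4) / √(1.36) = 5772 × 3.579 / 1.166 = 1.771×10^4 K.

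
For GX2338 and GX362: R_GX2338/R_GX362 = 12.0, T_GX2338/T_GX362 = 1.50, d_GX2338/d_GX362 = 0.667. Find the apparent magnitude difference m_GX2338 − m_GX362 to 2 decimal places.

-8.04

L_GX2338/L_GX362 = (12.0)²(1.50)⁴ = 729.0.
F_GX2338/F_GX362 = (L_GX2338/L_GX362)/(d_GX2338/d_GX362)² = 729.0/0.4449 = 1639.
m_GX2338 − m_GX362 = −2.5 log₁₀(1639) = -8.04.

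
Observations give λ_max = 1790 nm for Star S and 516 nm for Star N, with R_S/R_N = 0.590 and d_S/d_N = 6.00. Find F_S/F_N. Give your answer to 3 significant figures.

Wien's law: T_S/T_N = λ_N/λ_S = 516/1790 = 0.2883.
L_S/L_N = (R_S/R_N)²(T_S/T_N)⁴ = (0.590)²(0.2883)⁴ = 0.002404.
F_S/F_N = (L_S/L_N)/(d_S/d_N)² = 0.002404/(6.00)² = 6.677×10^-5.

6.68×10^-5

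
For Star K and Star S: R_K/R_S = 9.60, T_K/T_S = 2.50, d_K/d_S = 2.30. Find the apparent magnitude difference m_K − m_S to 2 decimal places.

L_K/L_S = (9.60)²(2.50)⁴ = 3600.
F_K/F_S = (L_K/L_S)/(d_K/d_S)² = 3600/5.290 = 680.5.
m_K − m_S = −2.5 log₁₀(680.5) = -7.08.

-7.08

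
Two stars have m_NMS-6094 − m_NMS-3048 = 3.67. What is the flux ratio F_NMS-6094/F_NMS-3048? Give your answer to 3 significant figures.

F_NMS-6094/F_NMS-3048 = 10^(−(m_NMS-6094 − m_NMS-3048)/2.5) = 10^(-3.67/2.5) = 10^-1.468 = 0.03404.

0.0340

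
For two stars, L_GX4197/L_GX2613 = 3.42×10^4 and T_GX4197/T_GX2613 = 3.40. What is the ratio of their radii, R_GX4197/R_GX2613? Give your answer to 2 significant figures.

16

L ∝ R²T⁴ gives R ∝ √L / T², so
R_GX4197/R_GX2613 = √(3.42×10^4) / (3.40)² = 184.9 / 11.56 = 16.00.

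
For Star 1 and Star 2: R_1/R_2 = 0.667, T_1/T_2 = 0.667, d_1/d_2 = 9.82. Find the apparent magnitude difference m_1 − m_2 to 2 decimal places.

L_1/L_2 = (0.667)²(0.667)⁴ = 0.08806.
F_1/F_2 = (L_1/L_2)/(d_1/d_2)² = 0.08806/96.43 = 9.131×10^-4.
m_1 − m_2 = −2.5 log₁₀(9.131×10^-4) = 7.60.

7.60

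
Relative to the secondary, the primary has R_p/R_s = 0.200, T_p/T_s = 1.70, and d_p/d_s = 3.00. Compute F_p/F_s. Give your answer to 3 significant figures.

L_p/L_s = (R_p/R_s)²(T_p/T_s)⁴ = (0.200)² × (1.70)⁴ = 0.3341.
F_p/F_s = (L_p/L_s)/(d_p/d_s)² = 0.3341 / (3.00)² = 0.03712.

0.0371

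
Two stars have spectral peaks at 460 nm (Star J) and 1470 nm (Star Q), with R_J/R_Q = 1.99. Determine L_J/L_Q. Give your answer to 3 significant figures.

413

Wien's law gives T ∝ 1/λ_max, so T_J/T_Q = λ_Q/λ_J = 1470/460 = 3.196.
Then L ∝ R²T⁴ gives L_J/L_Q = (1.99)² × (3.196)⁴ = 3.960 × 104.3 = 413.0.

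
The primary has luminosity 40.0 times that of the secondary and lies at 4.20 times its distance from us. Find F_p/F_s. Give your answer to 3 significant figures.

2.27

F = L/(4πd²), so F_p/F_s = (L_p/L_s) / (d_p/d_s)²
= 40.0 / (4.20)² = 40.0 / 17.64 = 2.268.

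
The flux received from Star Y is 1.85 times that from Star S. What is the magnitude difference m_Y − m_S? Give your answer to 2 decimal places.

m_Y − m_S = −2.5 log₁₀(F_Y/F_S) = −2.5 log₁₀(1.85) = −2.5 × (0.267) = -0.668.

-0.67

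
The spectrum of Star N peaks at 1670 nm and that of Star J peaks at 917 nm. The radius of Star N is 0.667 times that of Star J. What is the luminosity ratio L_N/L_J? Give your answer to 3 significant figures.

0.0404

Wien's law gives T ∝ 1/λ_max, so T_N/T_J = λ_J/λ_N = 917/1670 = 0.5491.
Then L ∝ R²T⁴ gives L_N/L_J = (0.667)² × (0.5491)⁴ = 0.4449 × 0.09091 = 0.04044.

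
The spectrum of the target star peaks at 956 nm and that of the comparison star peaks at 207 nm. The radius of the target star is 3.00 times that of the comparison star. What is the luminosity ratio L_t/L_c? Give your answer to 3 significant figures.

Wien's law gives T ∝ 1/λ_max, so T_t/T_c = λ_c/λ_t = 207/956 = 0.2165.
Then L ∝ R²T⁴ gives L_t/L_c = (3.00)² × (0.2165)⁴ = 9.000 × 0.002198 = 0.01978.

0.0198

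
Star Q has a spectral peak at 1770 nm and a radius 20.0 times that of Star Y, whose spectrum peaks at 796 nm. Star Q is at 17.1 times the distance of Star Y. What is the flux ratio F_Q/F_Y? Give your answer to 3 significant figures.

0.0560

Wien's law: T_Q/T_Y = λ_Y/λ_Q = 796/1770 = 0.4497.
L_Q/L_Y = (R_Q/R_Y)²(T_Q/T_Y)⁴ = (20.0)²(0.4497)⁴ = 16.36.
F_Q/F_Y = (L_Q/L_Y)/(d_Q/d_Y)² = 16.36/(17.1)² = 0.05595.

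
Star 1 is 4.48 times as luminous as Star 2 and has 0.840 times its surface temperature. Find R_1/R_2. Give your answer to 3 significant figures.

3.00

L ∝ R²T⁴ gives R ∝ √L / T², so
R_1/R_2 = √(4.48) / (0.840)² = 2.117 / 0.7056 = 3.000.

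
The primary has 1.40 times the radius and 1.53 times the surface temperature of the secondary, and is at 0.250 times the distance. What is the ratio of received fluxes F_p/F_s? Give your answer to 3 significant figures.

L_p/L_s = (R_p/R_s)²(T_p/T_s)⁴ = (1.40)² × (1.53)⁴ = 10.74.
F_p/F_s = (L_p/L_s)/(d_p/d_s)² = 10.74 / (0.250)² = 171.8.

172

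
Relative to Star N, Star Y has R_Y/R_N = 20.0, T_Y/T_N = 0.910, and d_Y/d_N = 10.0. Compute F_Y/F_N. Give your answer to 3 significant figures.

L_Y/L_N = (R_Y/R_N)²(T_Y/T_N)⁴ = (20.0)² × (0.910)⁴ = 274.3.
F_Y/F_N = (L_Y/L_N)/(d_Y/d_N)² = 274.3 / (10.0)² = 2.743.

2.74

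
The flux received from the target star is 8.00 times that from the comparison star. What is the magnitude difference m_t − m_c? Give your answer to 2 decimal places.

-2.26

m_t − m_c = −2.5 log₁₀(F_t/F_c) = −2.5 log₁₀(8.00) = −2.5 × (0.903) = -2.258.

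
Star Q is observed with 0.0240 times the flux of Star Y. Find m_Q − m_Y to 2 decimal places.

m_Q − m_Y = −2.5 log₁₀(F_Q/F_Y) = −2.5 log₁₀(0.0240) = −2.5 × (-1.620) = 4.049.

4.05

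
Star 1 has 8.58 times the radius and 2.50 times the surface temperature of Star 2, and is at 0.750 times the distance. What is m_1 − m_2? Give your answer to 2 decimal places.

L_1/L_2 = (8.58)²(2.50)⁴ = 2876.
F_1/F_2 = (L_1/L_2)/(d_1/d_2)² = 2876/0.5625 = 5112.
m_1 − m_2 = −2.5 log₁₀(5112) = -9.27.

-9.27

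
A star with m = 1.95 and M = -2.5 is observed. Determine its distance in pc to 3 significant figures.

m − M = 5 log₁₀(d/10 pc)
1.95 − (-2.5) = 4.45 = 5 log₁₀(d/10)
d = 10 × 10^(4.45/5) = 10 × 10^0.890 = 77.62 pc.

77.6 pc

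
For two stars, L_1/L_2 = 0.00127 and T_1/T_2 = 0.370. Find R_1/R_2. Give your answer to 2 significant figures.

0.26

L ∝ R²T⁴ gives R ∝ √L / T², so
R_1/R_2 = √(0.00127) / (0.370)² = 0.03564 / 0.1369 = 0.2603.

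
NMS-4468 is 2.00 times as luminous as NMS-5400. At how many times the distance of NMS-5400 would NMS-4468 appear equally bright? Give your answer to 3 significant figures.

1.41

Equal flux requires L_NMS-4468/d_NMS-4468² = L_NMS-5400/d_NMS-5400², so d_NMS-4468/d_NMS-5400 = √(L_NMS-4468/L_NMS-5400)
= √(2.00) = 1.414.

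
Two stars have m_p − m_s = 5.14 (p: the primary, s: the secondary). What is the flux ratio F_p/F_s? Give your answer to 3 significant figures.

0.00879

F_p/F_s = 10^(−(m_p − m_s)/2.5) = 10^(-5.14/2.5) = 10^-2.056 = 0.008790.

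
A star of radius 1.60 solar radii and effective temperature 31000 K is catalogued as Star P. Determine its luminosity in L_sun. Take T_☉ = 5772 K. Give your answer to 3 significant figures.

L/L_☉ = (R/R_☉)² (T/T_☉)⁴ = (1.60)² × (31000/5772)⁴
       = 2.560 × (5.371)⁴ = 2.560 × 832.0 = 2130.

2.13×10^3 L_sun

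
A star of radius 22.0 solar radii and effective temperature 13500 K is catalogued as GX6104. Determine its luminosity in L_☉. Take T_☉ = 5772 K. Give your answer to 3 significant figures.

1.45×10^4 L_☉

L/L_☉ = (R/R_☉)² (T/T_☉)⁴ = (22.0)² × (13500/5772)⁴
       = 484.0 × (2.339)⁴ = 484.0 × 29.92 = 1.448×10^4.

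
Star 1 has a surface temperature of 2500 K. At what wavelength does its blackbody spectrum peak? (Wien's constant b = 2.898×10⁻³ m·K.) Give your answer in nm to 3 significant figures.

1.16×10^3 nm

λ_max = b/T = 2.898×10⁻³ / 2500 = 1.16×10^-6 m = 1159 nm.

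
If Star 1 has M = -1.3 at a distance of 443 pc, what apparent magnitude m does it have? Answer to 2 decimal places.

6.93

m = M + 5 log₁₀(d/10 pc) = -1.3 + 5 log₁₀(443/10)
  = -1.3 + 5 × 1.646 = -1.3 + 8.23 = 6.93.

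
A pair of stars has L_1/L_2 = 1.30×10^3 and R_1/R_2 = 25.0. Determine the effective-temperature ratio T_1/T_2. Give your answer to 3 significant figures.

1.20

L ∝ R²T⁴ gives T ∝ (L/R²)^(1/4), so
T_1/T_2 = (1.30×10^3 / 25.0²)^(1/4) = (2.080)^(1/4) = 1.201.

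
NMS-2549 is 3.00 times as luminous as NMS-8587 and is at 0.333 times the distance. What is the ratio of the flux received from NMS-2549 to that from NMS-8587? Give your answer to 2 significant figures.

27

F = L/(4πd²), so F_NMS-2549/F_NMS-8587 = (L_NMS-2549/L_NMS-8587) / (d_NMS-2549/d_NMS-8587)²
= 3.00 / (0.333)² = 3.00 / 0.1109 = 27.05.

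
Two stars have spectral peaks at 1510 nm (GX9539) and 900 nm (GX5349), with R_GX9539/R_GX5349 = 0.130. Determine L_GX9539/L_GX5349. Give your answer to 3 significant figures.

Wien's law gives T ∝ 1/λ_max, so T_GX9539/T_GX5349 = λ_GX5349/λ_GX9539 = 900/1510 = 0.5960.
Then L ∝ R²T⁴ gives L_GX9539/L_GX5349 = (0.130)² × (0.5960)⁴ = 0.01690 × 0.1262 = 0.002133.

0.00213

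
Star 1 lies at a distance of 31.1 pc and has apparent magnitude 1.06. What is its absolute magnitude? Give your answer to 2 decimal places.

-1.40

M = m − 5 log₁₀(d/10 pc) = 1.06 − 5 log₁₀(31.1/10)
  = 1.06 − 5 × 0.493 = 1.06 − 2.46 = -1.40.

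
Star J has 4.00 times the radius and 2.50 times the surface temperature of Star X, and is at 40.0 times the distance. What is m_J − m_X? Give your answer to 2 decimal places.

1.02

L_J/L_X = (4.00)²(2.50)⁴ = 625.0.
F_J/F_X = (L_J/L_X)/(d_J/d_X)² = 625.0/1600 = 0.3906.
m_J − m_X = −2.5 log₁₀(0.3906) = 1.02.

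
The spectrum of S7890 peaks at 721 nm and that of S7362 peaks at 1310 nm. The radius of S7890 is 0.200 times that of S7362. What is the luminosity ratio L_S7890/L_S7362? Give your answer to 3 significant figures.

Wien's law gives T ∝ 1/λ_max, so T_S7890/T_S7362 = λ_S7362/λ_S7890 = 1310/721 = 1.817.
Then L ∝ R²T⁴ gives L_S7890/L_S7362 = (0.200)² × (1.817)⁴ = 0.04000 × 10.90 = 0.4359.

0.436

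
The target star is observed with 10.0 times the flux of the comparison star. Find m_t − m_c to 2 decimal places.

-2.50

m_t − m_c = −2.5 log₁₀(F_t/F_c) = −2.5 log₁₀(10.0) = −2.5 × (1.000) = -2.500.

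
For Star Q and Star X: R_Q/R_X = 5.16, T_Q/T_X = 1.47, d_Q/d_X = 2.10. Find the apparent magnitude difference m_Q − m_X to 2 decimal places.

L_Q/L_X = (5.16)²(1.47)⁴ = 124.3.
F_Q/F_X = (L_Q/L_X)/(d_Q/d_X)² = 124.3/4.410 = 28.19.
m_Q − m_X = −2.5 log₁₀(28.19) = -3.63.

-3.63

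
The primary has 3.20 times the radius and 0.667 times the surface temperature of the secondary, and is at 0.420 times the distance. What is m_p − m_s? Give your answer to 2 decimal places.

L_p/L_s = (3.20)²(0.667)⁴ = 2.027.
F_p/F_s = (L_p/L_s)/(d_p/d_s)² = 2.027/0.1764 = 11.49.
m_p − m_s = −2.5 log₁₀(11.49) = -2.65.

-2.65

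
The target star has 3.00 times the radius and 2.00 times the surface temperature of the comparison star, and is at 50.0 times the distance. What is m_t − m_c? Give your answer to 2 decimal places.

L_t/L_c = (3.00)²(2.00)⁴ = 144.0.
F_t/F_c = (L_t/L_c)/(d_t/d_c)² = 144.0/2500 = 0.05760.
m_t − m_c = −2.5 log₁₀(0.05760) = 3.10.

3.10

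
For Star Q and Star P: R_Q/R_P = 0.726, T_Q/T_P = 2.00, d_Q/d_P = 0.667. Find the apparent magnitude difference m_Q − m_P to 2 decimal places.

L_Q/L_P = (0.726)²(2.00)⁴ = 8.433.
F_Q/F_P = (L_Q/L_P)/(d_Q/d_P)² = 8.433/0.4449 = 18.96.
m_Q − m_P = −2.5 log₁₀(18.96) = -3.19.

-3.19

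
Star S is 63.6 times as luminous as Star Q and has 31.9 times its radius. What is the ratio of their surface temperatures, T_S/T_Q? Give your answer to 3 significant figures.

0.500

L ∝ R²T⁴ gives T ∝ (L/R²)^(1/4), so
T_S/T_Q = (63.6 / 31.9²)^(1/4) = (0.06250)^(1/4) = 0.5000.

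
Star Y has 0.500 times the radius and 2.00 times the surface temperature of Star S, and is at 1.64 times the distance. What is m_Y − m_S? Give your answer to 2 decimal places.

L_Y/L_S = (0.500)²(2.00)⁴ = 4.000.
F_Y/F_S = (L_Y/L_S)/(d_Y/d_S)² = 4.000/2.690 = 1.487.
m_Y − m_S = −2.5 log₁₀(1.487) = -0.43.

-0.43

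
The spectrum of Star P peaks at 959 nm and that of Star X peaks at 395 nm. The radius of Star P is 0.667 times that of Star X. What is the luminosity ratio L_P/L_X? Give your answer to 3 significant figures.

0.0128

Wien's law gives T ∝ 1/λ_max, so T_P/T_X = λ_X/λ_P = 395/959 = 0.4119.
Then L ∝ R²T⁴ gives L_P/L_X = (0.667)² × (0.4119)⁴ = 0.4449 × 0.02878 = 0.01280.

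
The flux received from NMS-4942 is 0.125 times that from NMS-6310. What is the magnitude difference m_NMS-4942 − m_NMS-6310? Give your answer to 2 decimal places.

2.26

m_NMS-4942 − m_NMS-6310 = −2.5 log₁₀(F_NMS-4942/F_NMS-6310) = −2.5 log₁₀(0.125) = −2.5 × (-0.903) = 2.258.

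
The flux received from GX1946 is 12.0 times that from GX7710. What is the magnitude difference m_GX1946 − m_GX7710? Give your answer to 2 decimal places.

-2.70

m_GX1946 − m_GX7710 = −2.5 log₁₀(F_GX1946/F_GX7710) = −2.5 log₁₀(12.0) = −2.5 × (1.079) = -2.698.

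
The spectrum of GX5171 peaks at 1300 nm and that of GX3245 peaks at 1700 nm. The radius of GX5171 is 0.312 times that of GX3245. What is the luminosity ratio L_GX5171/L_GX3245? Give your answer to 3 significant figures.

0.285

Wien's law gives T ∝ 1/λ_max, so T_GX5171/T_GX3245 = λ_GX3245/λ_GX5171 = 1700/1300 = 1.308.
Then L ∝ R²T⁴ gives L_GX5171/L_GX3245 = (0.312)² × (1.308)⁴ = 0.09734 × 2.924 = 0.2847.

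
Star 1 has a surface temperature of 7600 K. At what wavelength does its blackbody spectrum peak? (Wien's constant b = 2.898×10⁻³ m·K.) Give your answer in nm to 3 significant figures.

381 nm

λ_max = b/T = 2.898×10⁻³ / 7600 = 3.81×10^-7 m = 381.3 nm.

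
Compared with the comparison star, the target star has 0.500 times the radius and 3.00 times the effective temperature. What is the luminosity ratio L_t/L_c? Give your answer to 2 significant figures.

20

From the Stefan–Boltzmann law, L ∝ R²T⁴, so
L_t/L_c = (R_t/R_c)² (T_t/T_c)⁴ = (0.500)² × (3.00)⁴ = 0.2500 × 81.00 = 20.25.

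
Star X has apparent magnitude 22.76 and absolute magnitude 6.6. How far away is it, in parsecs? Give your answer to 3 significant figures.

1.71×10^4 pc

m − M = 5 log₁₀(d/10 pc)
22.76 − (6.6) = 16.16 = 5 log₁₀(d/10)
d = 10 × 10^(16.16/5) = 10 × 10^3.232 = 1.706×10^4 pc.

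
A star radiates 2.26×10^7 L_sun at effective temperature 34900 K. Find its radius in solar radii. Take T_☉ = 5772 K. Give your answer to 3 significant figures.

R/R_☉ = √(L/L_☉) / (T/T_☉)² = √(2.26×10^7) / (6.046)²
       = 4754 / 36.56 = 130.0.

130 solar radii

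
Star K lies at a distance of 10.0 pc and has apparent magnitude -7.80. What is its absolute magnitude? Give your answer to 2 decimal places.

-7.80

M = m − 5 log₁₀(d/10 pc) = -7.80 − 5 log₁₀(10.0/10)
  = -7.80 − 5 × 0.000 = -7.80 − 0.00 = -7.80.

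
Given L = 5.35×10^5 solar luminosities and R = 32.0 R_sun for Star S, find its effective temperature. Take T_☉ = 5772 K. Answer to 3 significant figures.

2.76×10^4 K

T/T_☉ = (L/L_☉)^(1/4) / (R/R_☉)^(1/2)
T = 5772 × (5.35×10^5)^(1/4) / √(32.0) = 5772 × 27.05 / 5.657 = 2.760×10^4 K.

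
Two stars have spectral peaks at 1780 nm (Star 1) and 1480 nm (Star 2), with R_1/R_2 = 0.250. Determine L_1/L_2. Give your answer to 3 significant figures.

Wien's law gives T ∝ 1/λ_max, so T_1/T_2 = λ_2/λ_1 = 1480/1780 = 0.8315.
Then L ∝ R²T⁴ gives L_1/L_2 = (0.250)² × (0.8315)⁴ = 0.06250 × 0.4779 = 0.02987.

0.0299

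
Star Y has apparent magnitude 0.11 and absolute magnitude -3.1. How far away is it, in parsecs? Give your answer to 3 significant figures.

43.9 pc

m − M = 5 log₁₀(d/10 pc)
0.11 − (-3.1) = 3.21 = 5 log₁₀(d/10)
d = 10 × 10^(3.21/5) = 10 × 10^0.642 = 43.85 pc.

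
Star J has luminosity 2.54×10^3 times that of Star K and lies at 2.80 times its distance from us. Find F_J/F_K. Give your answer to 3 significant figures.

324

F = L/(4πd²), so F_J/F_K = (L_J/L_K) / (d_J/d_K)²
= 2.54×10^3 / (2.80)² = 2.54×10^3 / 7.840 = 324.0.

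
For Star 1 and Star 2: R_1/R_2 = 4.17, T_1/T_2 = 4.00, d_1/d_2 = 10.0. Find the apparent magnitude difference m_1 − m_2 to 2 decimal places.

L_1/L_2 = (4.17)²(4.00)⁴ = 4452.
F_1/F_2 = (L_1/L_2)/(d_1/d_2)² = 4452/100.0 = 44.52.
m_1 − m_2 = −2.5 log₁₀(44.52) = -4.12.

-4.12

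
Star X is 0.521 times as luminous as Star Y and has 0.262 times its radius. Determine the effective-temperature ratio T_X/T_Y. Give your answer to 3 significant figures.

L ∝ R²T⁴ gives T ∝ (L/R²)^(1/4), so
T_X/T_Y = (0.521 / 0.262²)^(1/4) = (7.590)^(1/4) = 1.660.

1.66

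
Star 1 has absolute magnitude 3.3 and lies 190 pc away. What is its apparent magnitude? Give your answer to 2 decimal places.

m = M + 5 log₁₀(d/10 pc) = 3.3 + 5 log₁₀(190/10)
  = 3.3 + 5 × 1.279 = 3.3 + 6.39 = 9.69.

9.69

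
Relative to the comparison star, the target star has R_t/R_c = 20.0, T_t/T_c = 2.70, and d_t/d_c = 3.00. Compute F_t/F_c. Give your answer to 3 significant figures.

2.36×10^3

L_t/L_c = (R_t/R_c)²(T_t/T_c)⁴ = (20.0)² × (2.70)⁴ = 2.126×10^4.
F_t/F_c = (L_t/L_c)/(d_t/d_c)² = 2.126×10^4 / (3.00)² = 2362.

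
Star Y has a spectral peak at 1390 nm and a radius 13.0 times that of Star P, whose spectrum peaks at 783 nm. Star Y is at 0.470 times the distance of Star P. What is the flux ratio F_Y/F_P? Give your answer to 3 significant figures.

Wien's law: T_Y/T_P = λ_P/λ_Y = 783/1390 = 0.5633.
L_Y/L_P = (R_Y/R_P)²(T_Y/T_P)⁴ = (13.0)²(0.5633)⁴ = 17.02.
F_Y/F_P = (L_Y/L_P)/(d_Y/d_P)² = 17.02/(0.470)² = 77.03.

77.0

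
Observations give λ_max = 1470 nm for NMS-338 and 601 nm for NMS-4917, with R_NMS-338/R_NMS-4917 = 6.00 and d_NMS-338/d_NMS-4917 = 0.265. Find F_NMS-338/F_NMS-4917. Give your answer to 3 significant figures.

Wien's law: T_NMS-338/T_NMS-4917 = λ_NMS-4917/λ_NMS-338 = 601/1470 = 0.4088.
L_NMS-338/L_NMS-4917 = (R_NMS-338/R_NMS-4917)²(T_NMS-338/T_NMS-4917)⁴ = (6.00)²(0.4088)⁴ = 1.006.
F_NMS-338/F_NMS-4917 = (L_NMS-338/L_NMS-4917)/(d_NMS-338/d_NMS-4917)² = 1.006/(0.265)² = 14.32.

14.3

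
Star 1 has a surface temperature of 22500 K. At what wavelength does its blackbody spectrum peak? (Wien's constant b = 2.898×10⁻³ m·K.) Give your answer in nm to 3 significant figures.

λ_max = b/T = 2.898×10⁻³ / 22500 = 1.29×10^-7 m = 128.8 nm.

129 nm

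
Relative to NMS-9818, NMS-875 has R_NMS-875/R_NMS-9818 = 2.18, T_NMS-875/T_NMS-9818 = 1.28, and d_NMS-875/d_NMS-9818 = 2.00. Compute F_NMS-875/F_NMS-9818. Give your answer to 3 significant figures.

L_NMS-875/L_NMS-9818 = (R_NMS-875/R_NMS-9818)²(T_NMS-875/T_NMS-9818)⁴ = (2.18)² × (1.28)⁴ = 12.76.
F_NMS-875/F_NMS-9818 = (L_NMS-875/L_NMS-9818)/(d_NMS-875/d_NMS-9818)² = 12.76 / (2.00)² = 3.189.

3.19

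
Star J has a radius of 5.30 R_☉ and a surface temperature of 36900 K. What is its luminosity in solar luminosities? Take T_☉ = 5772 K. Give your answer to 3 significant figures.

4.69×10^4 solar luminosities

L/L_☉ = (R/R_☉)² (T/T_☉)⁴ = (5.30)² × (36900/5772)⁴
       = 28.09 × (6.393)⁴ = 28.09 × 1670 = 4.692×10^4.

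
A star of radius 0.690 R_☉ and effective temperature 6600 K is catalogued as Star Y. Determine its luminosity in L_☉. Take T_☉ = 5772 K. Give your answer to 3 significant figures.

L/L_☉ = (R/R_☉)² (T/T_☉)⁴ = (0.690)² × (6600/5772)⁴
       = 0.4761 × (1.143)⁴ = 0.4761 × 1.710 = 0.8139.

0.814 L_☉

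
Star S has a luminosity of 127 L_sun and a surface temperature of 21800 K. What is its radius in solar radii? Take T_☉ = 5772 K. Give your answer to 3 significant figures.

0.790 solar radii

R/R_☉ = √(L/L_☉) / (T/T_☉)² = √(127) / (3.777)²
       = 11.27 / 14.26 = 0.7900.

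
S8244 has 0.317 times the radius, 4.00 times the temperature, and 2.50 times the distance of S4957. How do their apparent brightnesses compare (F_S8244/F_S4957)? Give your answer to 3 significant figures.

L_S8244/L_S4957 = (R_S8244/R_S4957)²(T_S8244/T_S4957)⁴ = (0.317)² × (4.00)⁴ = 25.73.
F_S8244/F_S4957 = (L_S8244/L_S4957)/(d_S8244/d_S4957)² = 25.73 / (2.50)² = 4.116.

4.12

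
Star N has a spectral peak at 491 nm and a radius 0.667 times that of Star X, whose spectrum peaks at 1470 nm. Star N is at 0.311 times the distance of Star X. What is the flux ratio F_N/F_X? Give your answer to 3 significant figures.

Wien's law: T_N/T_X = λ_X/λ_N = 1470/491 = 2.994.
L_N/L_X = (R_N/R_X)²(T_N/T_X)⁴ = (0.667)²(2.994)⁴ = 35.74.
F_N/F_X = (L_N/L_X)/(d_N/d_X)² = 35.74/(0.311)² = 369.6.

370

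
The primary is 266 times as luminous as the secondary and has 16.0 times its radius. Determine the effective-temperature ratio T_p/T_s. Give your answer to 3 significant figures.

L ∝ R²T⁴ gives T ∝ (L/R²)^(1/4), so
T_p/T_s = (266 / 16.0²)^(1/4) = (1.039)^(1/4) = 1.010.

1.01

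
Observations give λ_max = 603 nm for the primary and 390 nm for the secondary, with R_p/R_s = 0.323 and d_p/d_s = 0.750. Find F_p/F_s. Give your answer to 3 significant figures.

Wien's law: T_p/T_s = λ_s/λ_p = 390/603 = 0.6468.
L_p/L_s = (R_p/R_s)²(T_p/T_s)⁴ = (0.323)²(0.6468)⁴ = 0.01826.
F_p/F_s = (L_p/L_s)/(d_p/d_s)² = 0.01826/(0.750)² = 0.03245.

0.0325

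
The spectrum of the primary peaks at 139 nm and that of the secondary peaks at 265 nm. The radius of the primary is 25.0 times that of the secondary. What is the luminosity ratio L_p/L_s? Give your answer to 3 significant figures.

8.26×10^3

Wien's law gives T ∝ 1/λ_max, so T_p/T_s = λ_s/λ_p = 265/139 = 1.906.
Then L ∝ R²T⁴ gives L_p/L_s = (25.0)² × (1.906)⁴ = 625.0 × 13.21 = 8257.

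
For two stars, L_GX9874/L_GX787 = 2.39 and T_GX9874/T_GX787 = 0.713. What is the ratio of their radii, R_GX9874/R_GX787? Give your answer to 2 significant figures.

L ∝ R²T⁴ gives R ∝ √L / T², so
R_GX9874/R_GX787 = √(2.39) / (0.713)² = 1.546 / 0.5084 = 3.041.

3.0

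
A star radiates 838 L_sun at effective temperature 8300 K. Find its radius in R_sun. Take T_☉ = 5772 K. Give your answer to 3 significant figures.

14.0 R_sun

R/R_☉ = √(L/L_☉) / (T/T_☉)² = √(838) / (1.438)²
       = 28.95 / 2.068 = 14.00.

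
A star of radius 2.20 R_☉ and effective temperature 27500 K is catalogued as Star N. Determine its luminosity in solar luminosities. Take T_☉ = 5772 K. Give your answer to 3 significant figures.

L/L_☉ = (R/R_☉)² (T/T_☉)⁴ = (2.20)² × (27500/5772)⁴
       = 4.840 × (4.764)⁴ = 4.840 × 515.3 = 2494.

2.49×10^3 solar luminosities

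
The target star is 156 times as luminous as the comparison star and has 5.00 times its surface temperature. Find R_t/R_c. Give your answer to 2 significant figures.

0.50

L ∝ R²T⁴ gives R ∝ √L / T², so
R_t/R_c = √(156) / (5.00)² = 12.49 / 25.00 = 0.4996.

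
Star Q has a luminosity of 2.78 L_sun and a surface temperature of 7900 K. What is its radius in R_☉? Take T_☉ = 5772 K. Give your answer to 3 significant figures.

R/R_☉ = √(L/L_☉) / (T/T_☉)² = √(2.78) / (1.369)²
       = 1.667 / 1.873 = 0.8901.

0.890 R_☉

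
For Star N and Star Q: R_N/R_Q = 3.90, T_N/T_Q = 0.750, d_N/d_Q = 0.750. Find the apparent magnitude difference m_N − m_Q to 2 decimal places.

L_N/L_Q = (3.90)²(0.750)⁴ = 4.813.
F_N/F_Q = (L_N/L_Q)/(d_N/d_Q)² = 4.813/0.5625 = 8.556.
m_N − m_Q = −2.5 log₁₀(8.556) = -2.33.

-2.33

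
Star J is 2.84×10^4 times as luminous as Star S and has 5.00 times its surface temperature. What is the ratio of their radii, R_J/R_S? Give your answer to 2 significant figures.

6.7

L ∝ R²T⁴ gives R ∝ √L / T², so
R_J/R_S = √(2.84×10^4) / (5.00)² = 168.5 / 25.00 = 6.741.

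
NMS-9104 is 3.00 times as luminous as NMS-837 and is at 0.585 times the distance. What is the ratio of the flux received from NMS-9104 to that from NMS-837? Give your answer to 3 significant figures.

F = L/(4πd²), so F_NMS-9104/F_NMS-837 = (L_NMS-9104/L_NMS-837) / (d_NMS-9104/d_NMS-837)²
= 3.00 / (0.585)² = 3.00 / 0.3422 = 8.766.

8.77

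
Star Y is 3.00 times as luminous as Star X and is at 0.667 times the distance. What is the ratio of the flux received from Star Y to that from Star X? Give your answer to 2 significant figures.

6.7

F = L/(4πd²), so F_Y/F_X = (L_Y/L_X) / (d_Y/d_X)²
= 3.00 / (0.667)² = 3.00 / 0.4449 = 6.743.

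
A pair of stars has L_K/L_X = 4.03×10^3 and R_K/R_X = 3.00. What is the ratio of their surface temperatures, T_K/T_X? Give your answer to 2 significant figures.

L ∝ R²T⁴ gives T ∝ (L/R²)^(1/4), so
T_K/T_X = (4.03×10^3 / 3.00²)^(1/4) = (447.8)^(1/4) = 4.600.

4.6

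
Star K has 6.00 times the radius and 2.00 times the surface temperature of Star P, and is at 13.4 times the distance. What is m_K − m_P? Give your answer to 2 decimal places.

-1.27

L_K/L_P = (6.00)²(2.00)⁴ = 576.0.
F_K/F_P = (L_K/L_P)/(d_K/d_P)² = 576.0/179.6 = 3.208.
m_K − m_P = −2.5 log₁₀(3.208) = -1.27.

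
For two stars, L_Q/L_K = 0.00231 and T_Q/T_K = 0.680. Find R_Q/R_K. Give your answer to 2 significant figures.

0.10

L ∝ R²T⁴ gives R ∝ √L / T², so
R_Q/R_K = √(0.00231) / (0.680)² = 0.04806 / 0.4624 = 0.1039.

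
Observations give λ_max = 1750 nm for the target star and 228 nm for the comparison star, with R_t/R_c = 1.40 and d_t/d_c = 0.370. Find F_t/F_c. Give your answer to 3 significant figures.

Wien's law: T_t/T_c = λ_c/λ_t = 228/1750 = 0.1303.
L_t/L_c = (R_t/R_c)²(T_t/T_c)⁴ = (1.40)²(0.1303)⁴ = 5.647×10^-4.
F_t/F_c = (L_t/L_c)/(d_t/d_c)² = 5.647×10^-4/(0.370)² = 0.004125.

0.00413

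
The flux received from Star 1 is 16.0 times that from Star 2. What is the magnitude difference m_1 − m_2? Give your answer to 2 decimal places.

m_1 − m_2 = −2.5 log₁₀(F_1/F_2) = −2.5 log₁₀(16.0) = −2.5 × (1.204) = -3.010.

-3.01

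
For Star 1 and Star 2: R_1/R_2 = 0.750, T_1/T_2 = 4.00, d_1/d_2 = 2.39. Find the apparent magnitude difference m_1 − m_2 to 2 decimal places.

L_1/L_2 = (0.750)²(4.00)⁴ = 144.0.
F_1/F_2 = (L_1/L_2)/(d_1/d_2)² = 144.0/5.712 = 25.21.
m_1 − m_2 = −2.5 log₁₀(25.21) = -3.50.

-3.50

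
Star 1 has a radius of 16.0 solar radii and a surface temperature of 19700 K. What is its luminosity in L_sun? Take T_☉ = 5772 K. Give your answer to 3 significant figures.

L/L_☉ = (R/R_☉)² (T/T_☉)⁴ = (16.0)² × (19700/5772)⁴
       = 256.0 × (3.413)⁴ = 256.0 × 135.7 = 3.474×10^4.

3.47×10^4 L_sun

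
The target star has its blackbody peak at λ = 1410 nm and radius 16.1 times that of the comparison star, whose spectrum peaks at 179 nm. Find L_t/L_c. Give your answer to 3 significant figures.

Wien's law gives T ∝ 1/λ_max, so T_t/T_c = λ_c/λ_t = 179/1410 = 0.1270.
Then L ∝ R²T⁴ gives L_t/L_c = (16.1)² × (0.1270)⁴ = 259.2 × 2.597×10^-4 = 0.06733.

0.0673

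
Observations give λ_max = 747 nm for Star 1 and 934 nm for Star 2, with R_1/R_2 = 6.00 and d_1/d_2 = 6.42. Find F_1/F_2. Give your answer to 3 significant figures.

2.13

Wien's law: T_1/T_2 = λ_2/λ_1 = 934/747 = 1.250.
L_1/L_2 = (R_1/R_2)²(T_1/T_2)⁴ = (6.00)²(1.250)⁴ = 87.98.
F_1/F_2 = (L_1/L_2)/(d_1/d_2)² = 87.98/(6.42)² = 2.135.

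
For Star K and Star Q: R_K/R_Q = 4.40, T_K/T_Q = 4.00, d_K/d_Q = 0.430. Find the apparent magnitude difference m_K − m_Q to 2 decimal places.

-11.07

L_K/L_Q = (4.40)²(4.00)⁴ = 4956.
F_K/F_Q = (L_K/L_Q)/(d_K/d_Q)² = 4956/0.1849 = 2.680×10^4.
m_K − m_Q = −2.5 log₁₀(2.680×10^4) = -11.07.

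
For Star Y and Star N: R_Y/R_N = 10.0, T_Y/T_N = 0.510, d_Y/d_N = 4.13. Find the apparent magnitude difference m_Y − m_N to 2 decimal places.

L_Y/L_N = (10.0)²(0.510)⁴ = 6.765.
F_Y/F_N = (L_Y/L_N)/(d_Y/d_N)² = 6.765/17.06 = 0.3966.
m_Y − m_N = −2.5 log₁₀(0.3966) = 1.00.

1.00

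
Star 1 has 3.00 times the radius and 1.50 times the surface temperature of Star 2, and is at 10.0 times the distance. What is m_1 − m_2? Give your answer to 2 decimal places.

L_1/L_2 = (3.00)²(1.50)⁴ = 45.56.
F_1/F_2 = (L_1/L_2)/(d_1/d_2)² = 45.56/100.0 = 0.4556.
m_1 − m_2 = −2.5 log₁₀(0.4556) = 0.85.

0.85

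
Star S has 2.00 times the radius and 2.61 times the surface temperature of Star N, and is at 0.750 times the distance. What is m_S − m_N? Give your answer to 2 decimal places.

L_S/L_N = (2.00)²(2.61)⁴ = 185.6.
F_S/F_N = (L_S/L_N)/(d_S/d_N)² = 185.6/0.5625 = 330.0.
m_S − m_N = −2.5 log₁₀(330.0) = -6.30.

-6.30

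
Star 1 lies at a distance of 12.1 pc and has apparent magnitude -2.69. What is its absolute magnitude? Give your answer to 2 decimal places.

-3.10

M = m − 5 log₁₀(d/10 pc) = -2.69 − 5 log₁₀(12.1/10)
  = -2.69 − 5 × 0.083 = -2.69 − 0.41 = -3.10.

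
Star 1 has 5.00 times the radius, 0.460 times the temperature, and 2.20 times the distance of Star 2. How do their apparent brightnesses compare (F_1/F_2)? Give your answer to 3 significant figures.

0.231

L_1/L_2 = (R_1/R_2)²(T_1/T_2)⁴ = (5.00)² × (0.460)⁴ = 1.119.
F_1/F_2 = (L_1/L_2)/(d_1/d_2)² = 1.119 / (2.20)² = 0.2313.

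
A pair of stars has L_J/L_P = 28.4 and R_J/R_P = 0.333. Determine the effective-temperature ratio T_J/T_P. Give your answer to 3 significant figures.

L ∝ R²T⁴ gives T ∝ (L/R²)^(1/4), so
T_J/T_P = (28.4 / 0.333²)^(1/4) = (256.1)^(1/4) = 4.000.

4.00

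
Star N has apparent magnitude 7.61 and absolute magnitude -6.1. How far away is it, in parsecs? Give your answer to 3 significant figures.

m − M = 5 log₁₀(d/10 pc)
7.61 − (-6.1) = 13.71 = 5 log₁₀(d/10)
d = 10 × 10^(13.71/5) = 10 × 10^2.742 = 5521 pc.

5.52×10^3 pc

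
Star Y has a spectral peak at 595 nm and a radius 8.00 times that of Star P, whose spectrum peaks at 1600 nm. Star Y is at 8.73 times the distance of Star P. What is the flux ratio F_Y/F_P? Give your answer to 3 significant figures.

Wien's law: T_Y/T_P = λ_P/λ_Y = 1600/595 = 2.689.
L_Y/L_P = (R_Y/R_P)²(T_Y/T_P)⁴ = (8.00)²(2.689)⁴ = 3347.
F_Y/F_P = (L_Y/L_P)/(d_Y/d_P)² = 3347/(8.73)² = 43.91.

43.9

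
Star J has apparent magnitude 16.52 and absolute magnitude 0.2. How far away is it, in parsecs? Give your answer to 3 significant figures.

1.84×10^4 pc

m − M = 5 log₁₀(d/10 pc)
16.52 − (0.2) = 16.32 = 5 log₁₀(d/10)
d = 10 × 10^(16.32/5) = 10 × 10^3.264 = 1.837×10^4 pc.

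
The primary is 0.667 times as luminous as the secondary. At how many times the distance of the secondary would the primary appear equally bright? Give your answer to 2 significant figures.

Equal flux requires L_p/d_p² = L_s/d_s², so d_p/d_s = √(L_p/L_s)
= √(0.667) = 0.8167.

0.82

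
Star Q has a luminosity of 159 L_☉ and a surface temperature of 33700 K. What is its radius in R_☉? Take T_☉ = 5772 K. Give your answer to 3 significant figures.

R/R_☉ = √(L/L_☉) / (T/T_☉)² = √(159) / (5.839)²
       = 12.61 / 34.09 = 0.3699.

0.370 R_☉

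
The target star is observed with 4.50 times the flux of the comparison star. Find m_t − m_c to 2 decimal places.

m_t − m_c = −2.5 log₁₀(F_t/F_c) = −2.5 log₁₀(4.50) = −2.5 × (0.653) = -1.633.

-1.63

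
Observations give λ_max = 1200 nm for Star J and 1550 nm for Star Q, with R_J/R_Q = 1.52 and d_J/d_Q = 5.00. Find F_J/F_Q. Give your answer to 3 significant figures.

0.257

Wien's law: T_J/T_Q = λ_Q/λ_J = 1550/1200 = 1.292.
L_J/L_Q = (R_J/R_Q)²(T_J/T_Q)⁴ = (1.52)²(1.292)⁴ = 6.431.
F_J/F_Q = (L_J/L_Q)/(d_J/d_Q)² = 6.431/(5.00)² = 0.2572.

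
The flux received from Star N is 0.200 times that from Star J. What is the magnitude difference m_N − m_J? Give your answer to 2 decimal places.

m_N − m_J = −2.5 log₁₀(F_N/F_J) = −2.5 log₁₀(0.200) = −2.5 × (-0.699) = 1.747.

1.75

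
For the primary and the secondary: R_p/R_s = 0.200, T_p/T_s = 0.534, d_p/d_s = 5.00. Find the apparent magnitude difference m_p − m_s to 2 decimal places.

L_p/L_s = (0.200)²(0.534)⁴ = 0.003253.
F_p/F_s = (L_p/L_s)/(d_p/d_s)² = 0.003253/25.00 = 1.301×10^-4.
m_p − m_s = −2.5 log₁₀(1.301×10^-4) = 9.71.

9.71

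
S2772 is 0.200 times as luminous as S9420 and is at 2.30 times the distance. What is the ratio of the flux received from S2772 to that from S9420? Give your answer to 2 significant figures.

0.038

F = L/(4πd²), so F_S2772/F_S9420 = (L_S2772/L_S9420) / (d_S2772/d_S9420)²
= 0.200 / (2.30)² = 0.200 / 5.290 = 0.03781.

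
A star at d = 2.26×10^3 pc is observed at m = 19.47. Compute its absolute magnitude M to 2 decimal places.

7.70

M = m − 5 log₁₀(d/10 pc) = 19.47 − 5 log₁₀(2.26×10^3/10)
  = 19.47 − 5 × 2.354 = 19.47 − 11.77 = 7.70.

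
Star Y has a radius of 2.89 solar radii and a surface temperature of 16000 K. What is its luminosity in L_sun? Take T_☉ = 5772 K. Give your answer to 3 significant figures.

L/L_☉ = (R/R_☉)² (T/T_☉)⁴ = (2.89)² × (16000/5772)⁴
       = 8.352 × (2.772)⁴ = 8.352 × 59.04 = 493.1.

493 L_sun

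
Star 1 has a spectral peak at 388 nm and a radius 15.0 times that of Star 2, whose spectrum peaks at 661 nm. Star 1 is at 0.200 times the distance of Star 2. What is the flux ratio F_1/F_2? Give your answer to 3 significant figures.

4.74×10^4

Wien's law: T_1/T_2 = λ_2/λ_1 = 661/388 = 1.704.
L_1/L_2 = (R_1/R_2)²(T_1/T_2)⁴ = (15.0)²(1.704)⁴ = 1895.
F_1/F_2 = (L_1/L_2)/(d_1/d_2)² = 1895/(0.200)² = 4.738×10^4.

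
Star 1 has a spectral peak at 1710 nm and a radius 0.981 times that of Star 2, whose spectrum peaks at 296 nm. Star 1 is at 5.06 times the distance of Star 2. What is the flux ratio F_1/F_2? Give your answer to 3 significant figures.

3.37×10^-5

Wien's law: T_1/T_2 = λ_2/λ_1 = 296/1710 = 0.1731.
L_1/L_2 = (R_1/R_2)²(T_1/T_2)⁴ = (0.981)²(0.1731)⁴ = 8.640×10^-4.
F_1/F_2 = (L_1/L_2)/(d_1/d_2)² = 8.640×10^-4/(5.06)² = 3.375×10^-5.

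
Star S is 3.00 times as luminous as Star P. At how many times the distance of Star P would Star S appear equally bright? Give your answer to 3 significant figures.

Equal flux requires L_S/d_S² = L_P/d_P², so d_S/d_P = √(L_S/L_P)
= √(3.00) = 1.732.

1.73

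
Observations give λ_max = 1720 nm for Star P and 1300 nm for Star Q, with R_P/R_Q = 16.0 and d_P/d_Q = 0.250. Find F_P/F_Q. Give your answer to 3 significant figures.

1.34×10^3

Wien's law: T_P/T_Q = λ_Q/λ_P = 1300/1720 = 0.7558.
L_P/L_Q = (R_P/R_Q)²(T_P/T_Q)⁴ = (16.0)²(0.7558)⁴ = 83.54.
F_P/F_Q = (L_P/L_Q)/(d_P/d_Q)² = 83.54/(0.250)² = 1337.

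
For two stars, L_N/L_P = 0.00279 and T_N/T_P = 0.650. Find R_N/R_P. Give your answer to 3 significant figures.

L ∝ R²T⁴ gives R ∝ √L / T², so
R_N/R_P = √(0.00279) / (0.650)² = 0.05282 / 0.4225 = 0.1250.

0.125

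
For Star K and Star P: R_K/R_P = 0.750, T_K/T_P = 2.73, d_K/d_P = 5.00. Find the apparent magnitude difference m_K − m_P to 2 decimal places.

L_K/L_P = (0.750)²(2.73)⁴ = 31.24.
F_K/F_P = (L_K/L_P)/(d_K/d_P)² = 31.24/25.00 = 1.250.
m_K − m_P = −2.5 log₁₀(1.250) = -0.24.

-0.24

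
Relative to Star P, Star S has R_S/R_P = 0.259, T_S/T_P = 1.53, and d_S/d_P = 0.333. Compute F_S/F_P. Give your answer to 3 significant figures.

3.31

L_S/L_P = (R_S/R_P)²(T_S/T_P)⁴ = (0.259)² × (1.53)⁴ = 0.3676.
F_S/F_P = (L_S/L_P)/(d_S/d_P)² = 0.3676 / (0.333)² = 3.315.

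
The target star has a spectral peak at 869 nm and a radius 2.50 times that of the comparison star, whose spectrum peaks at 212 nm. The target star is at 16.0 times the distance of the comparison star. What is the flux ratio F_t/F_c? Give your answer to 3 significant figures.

8.65×10^-5

Wien's law: T_t/T_c = λ_c/λ_t = 212/869 = 0.2440.
L_t/L_c = (R_t/R_c)²(T_t/T_c)⁴ = (2.50)²(0.2440)⁴ = 0.02214.
F_t/F_c = (L_t/L_c)/(d_t/d_c)² = 0.02214/(16.0)² = 8.648×10^-5.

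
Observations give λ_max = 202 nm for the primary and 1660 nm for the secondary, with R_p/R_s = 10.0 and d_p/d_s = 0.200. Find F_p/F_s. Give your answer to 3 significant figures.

1.14×10^7

Wien's law: T_p/T_s = λ_s/λ_p = 1660/202 = 8.218.
L_p/L_s = (R_p/R_s)²(T_p/T_s)⁴ = (10.0)²(8.218)⁴ = 4.561×10^5.
F_p/F_s = (L_p/L_s)/(d_p/d_s)² = 4.561×10^5/(0.200)² = 1.140×10^7.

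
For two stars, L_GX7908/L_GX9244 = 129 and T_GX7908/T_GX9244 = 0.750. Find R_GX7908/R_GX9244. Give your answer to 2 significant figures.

20

L ∝ R²T⁴ gives R ∝ √L / T², so
R_GX7908/R_GX9244 = √(129) / (0.750)² = 11.36 / 0.5625 = 20.19.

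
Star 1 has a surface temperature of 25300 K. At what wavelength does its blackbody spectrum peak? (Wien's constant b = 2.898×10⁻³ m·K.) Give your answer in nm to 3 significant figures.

115 nm

λ_max = b/T = 2.898×10⁻³ / 25300 = 1.15×10^-7 m = 114.5 nm.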